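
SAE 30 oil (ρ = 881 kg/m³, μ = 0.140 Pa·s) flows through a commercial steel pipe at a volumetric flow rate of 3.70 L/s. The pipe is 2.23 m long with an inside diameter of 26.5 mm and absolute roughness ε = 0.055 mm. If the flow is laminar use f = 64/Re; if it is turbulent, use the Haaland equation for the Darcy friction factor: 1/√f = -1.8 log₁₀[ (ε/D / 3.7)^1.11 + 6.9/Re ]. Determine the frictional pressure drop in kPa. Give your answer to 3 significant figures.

Q = 3.70 L/s = 3.70/1000 = 0.0037 m³/s.
Cross-sectional area A = πD²/4 = π(0.0265)²/4 = 0.0005515 m²; mean velocity V = Q/A = 0.0037/0.0005515 = 6.708 m/s.
Reynolds number Re = ρVD/μ = 881 · 6.708 · 0.0265 / 0.14 = 1119.
Re < 2300 → laminar flow, so f = 64/Re = 64/1119 = 0.05721 (the turbulent correlation is not needed).
Darcy-Weisbach: ΔP = f(L/D)(ρV²/2) = 0.05721·(2.23/0.0265)·(881·6.708²/2) = 0.05721·84.15·1.982e+04 = 9.544e+04 Pa.
ΔP = 9.544e+04 Pa = 95.4 kPa.

ΔP ≈ 95.4 kPa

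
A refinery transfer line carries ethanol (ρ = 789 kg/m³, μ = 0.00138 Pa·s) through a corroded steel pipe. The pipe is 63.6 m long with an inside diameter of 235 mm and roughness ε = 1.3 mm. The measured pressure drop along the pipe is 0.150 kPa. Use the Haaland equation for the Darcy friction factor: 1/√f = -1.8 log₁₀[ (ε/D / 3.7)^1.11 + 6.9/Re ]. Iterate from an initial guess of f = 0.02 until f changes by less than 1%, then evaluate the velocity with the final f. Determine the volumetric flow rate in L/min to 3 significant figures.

Rearranging Darcy-Weisbach: V = √(2·ΔP·D/(f·L·ρ)). With ε/D = 0.0013/0.235 = 0.00553, iterate starting from f = 0.02:
  f = 0.02 → V = √(2·150·0.235/(0.02·63.6·789)) = 0.265 m/s; Re = ρVD/μ = 3.561e+04; f → 0.03353
  f = 0.03353 → V = 0.2047 m/s; Re = 2.75e+04; f → 0.03411
  f = 0.03411 → V = 0.2029 m/s; Re = 2.727e+04; f → 0.03413
Converged (Δf/f < 1%). With the final f = 0.03413: V = √(2·150·0.235/(0.03413·63.6·789)) = 0.2029 m/s.
Q = V·A = 0.2029·(π/4·0.235²) = 0.0088 m³/s = 528 L/min.

Q ≈ 528 L/min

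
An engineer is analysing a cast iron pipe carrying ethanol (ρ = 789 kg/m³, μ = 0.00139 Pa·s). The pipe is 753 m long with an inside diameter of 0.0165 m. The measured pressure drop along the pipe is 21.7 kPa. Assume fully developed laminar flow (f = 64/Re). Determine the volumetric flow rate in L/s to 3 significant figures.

For laminar flow, f = 64/Re with Re = ρVD/μ, so Darcy-Weisbach reduces to ΔP = 32μLV/D². Solving for V: V = ΔP·D²/(32μL) = 2.17e+04·(0.0165)²/(32·0.00139·753) = 0.1764 m/s.
Check: Re = ρVD/μ = 789·0.1764·0.0165/0.00139 = 1652 < 2300, so the laminar assumption holds.
Q = V·A = 0.1764·(π/4·0.0165²) = 3.772e-05 m³/s = 0.0377 L/s.

Q ≈ 0.0377 L/s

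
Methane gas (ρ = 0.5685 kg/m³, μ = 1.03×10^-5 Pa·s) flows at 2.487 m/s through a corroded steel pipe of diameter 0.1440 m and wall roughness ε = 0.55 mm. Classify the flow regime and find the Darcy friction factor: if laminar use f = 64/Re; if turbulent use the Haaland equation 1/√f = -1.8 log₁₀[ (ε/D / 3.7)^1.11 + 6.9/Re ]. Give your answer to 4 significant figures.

f ≈ 0.03256

Re = ρVD/μ = 0.5685·2.487·0.144/1.03e-05 = 1.977e+04.
Re > 4000 → turbulent. ε/D = 0.00055/0.144 = 0.00382; Haaland: 1/√f = -1.8 log₁₀[0.000485 + 0.000349] = 5.542, so f = 0.03256.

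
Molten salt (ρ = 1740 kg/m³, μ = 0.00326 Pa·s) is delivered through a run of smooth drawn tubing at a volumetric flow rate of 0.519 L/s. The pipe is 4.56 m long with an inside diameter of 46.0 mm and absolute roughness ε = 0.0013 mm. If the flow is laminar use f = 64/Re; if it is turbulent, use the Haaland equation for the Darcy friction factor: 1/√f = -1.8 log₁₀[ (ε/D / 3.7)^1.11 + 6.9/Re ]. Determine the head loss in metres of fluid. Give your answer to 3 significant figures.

h_f ≈ 0.0164 m

Q = 0.519 L/s = 0.519/1000 = 0.000519 m³/s.
Cross-sectional area A = πD²/4 = π(0.046)²/4 = 0.001662 m²; mean velocity V = Q/A = 0.000519/0.001662 = 0.3123 m/s.
Reynolds number Re = ρVD/μ = 1740 · 0.3123 · 0.046 / 0.00326 = 7667.
Re > 4000 → turbulent. Relative roughness ε/D = 1.3e-06/0.046 = 2.83e-05. Haaland: 1/√f = -1.8 log₁₀[(2.83e-05/3.7)^1.11 + 6.9/7667] = -1.8 log₁₀[2.09e-06 + 0.0009] = 5.481, so f = 0.03329.
Darcy-Weisbach: ΔP = f(L/D)(ρV²/2) = 0.03329·(4.56/0.046)·(1740·0.3123²/2) = 0.03329·99.13·84.85 = 280 Pa.
Head loss h_f = ΔP/(ρg) = 280/(1740·9.81) = 0.0164 m.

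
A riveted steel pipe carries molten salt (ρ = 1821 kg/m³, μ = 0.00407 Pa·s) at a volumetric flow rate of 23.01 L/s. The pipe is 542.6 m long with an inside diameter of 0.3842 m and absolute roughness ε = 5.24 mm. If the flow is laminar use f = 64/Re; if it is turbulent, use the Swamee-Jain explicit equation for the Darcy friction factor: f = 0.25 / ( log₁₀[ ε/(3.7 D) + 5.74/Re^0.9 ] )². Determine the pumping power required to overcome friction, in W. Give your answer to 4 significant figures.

P ≈ 51.42 W

Q = 23.01 L/s = 23.01/1000 = 0.02301 m³/s.
Cross-sectional area A = πD²/4 = π(0.3842)²/4 = 0.1159 m²; mean velocity V = Q/A = 0.02301/0.1159 = 0.1985 m/s.
Reynolds number Re = ρVD/μ = 1821 · 0.1985 · 0.3842 / 0.00407 = 3.412e+04.
Re > 4000 → turbulent. Relative roughness ε/D = 0.00524/0.3842 = 0.0136. Swamee-Jain: f = 0.25/(log₁₀[0.0136/3.7 + 5.74/3.412e+04^0.9])² = 0.25/(log₁₀[0.00369 + 0.000478])² = 0.25/(-2.38)² = 0.04412.
Darcy-Weisbach: ΔP = f(L/D)(ρV²/2) = 0.04412·(542.6/0.3842)·(1821·0.1985²/2) = 0.04412·1412·35.87 = 2235 Pa.
Pumping power P = QΔP = 0.02301·2235 = 51.422 W = 51.42 W.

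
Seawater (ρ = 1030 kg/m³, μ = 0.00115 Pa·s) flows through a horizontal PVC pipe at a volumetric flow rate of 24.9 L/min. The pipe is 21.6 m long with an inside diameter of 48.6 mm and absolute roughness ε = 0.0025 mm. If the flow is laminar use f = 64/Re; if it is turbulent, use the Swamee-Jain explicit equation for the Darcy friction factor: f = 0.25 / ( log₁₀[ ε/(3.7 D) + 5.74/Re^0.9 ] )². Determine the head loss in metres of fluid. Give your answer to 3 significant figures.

h_f ≈ 0.0355 m

Q = 24.9 L/min = 24.9/60000 = 0.000415 m³/s.
Cross-sectional area A = πD²/4 = π(0.0486)²/4 = 0.001855 m²; mean velocity V = Q/A = 0.000415/0.001855 = 0.2237 m/s.
Reynolds number Re = ρVD/μ = 1030 · 0.2237 · 0.0486 / 0.00115 = 9738.
Re > 4000 → turbulent. Relative roughness ε/D = 2.5e-06/0.0486 = 5.14e-05. Swamee-Jain: f = 0.25/(log₁₀[5.14e-05/3.7 + 5.74/9738^0.9])² = 0.25/(log₁₀[1.39e-05 + 0.00148])² = 0.25/(-2.827)² = 0.03129.
Darcy-Weisbach: ΔP = f(L/D)(ρV²/2) = 0.03129·(21.6/0.0486)·(1030·0.2237²/2) = 0.03129·444.4·25.77 = 358.4 Pa.
Head loss h_f = ΔP/(ρg) = 358.4/(1030·9.81) = 0.0355 m.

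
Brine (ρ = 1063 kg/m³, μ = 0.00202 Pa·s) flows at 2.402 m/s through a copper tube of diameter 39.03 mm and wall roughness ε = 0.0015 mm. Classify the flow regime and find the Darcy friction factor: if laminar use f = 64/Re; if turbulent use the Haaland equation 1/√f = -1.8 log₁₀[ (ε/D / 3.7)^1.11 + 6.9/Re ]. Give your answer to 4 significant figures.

Re = ρVD/μ = 1063·2.402·0.03903/0.00202 = 4.933e+04.
Re > 4000 → turbulent. ε/D = 1.5e-06/0.03903 = 3.84e-05; Haaland: 1/√f = -1.8 log₁₀[2.94e-06 + 0.00014] = 6.921, so f = 0.02087.

f ≈ 0.02087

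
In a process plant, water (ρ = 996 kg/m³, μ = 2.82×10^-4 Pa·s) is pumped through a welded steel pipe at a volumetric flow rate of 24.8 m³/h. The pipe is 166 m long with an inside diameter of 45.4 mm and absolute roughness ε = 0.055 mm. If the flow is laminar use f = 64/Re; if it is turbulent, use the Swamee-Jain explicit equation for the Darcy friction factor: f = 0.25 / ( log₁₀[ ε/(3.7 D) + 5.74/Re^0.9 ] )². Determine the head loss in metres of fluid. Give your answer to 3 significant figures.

h_f ≈ 71.1 m

Q = 24.8 m³/h = 24.8/3600 = 0.006889 m³/s.
Cross-sectional area A = πD²/4 = π(0.0454)²/4 = 0.001619 m²; mean velocity V = Q/A = 0.006889/0.001619 = 4.255 m/s.
Reynolds number Re = ρVD/μ = 996 · 4.255 · 0.0454 / 0.000282 = 6.824e+05.
Re > 4000 → turbulent. Relative roughness ε/D = 5.5e-05/0.0454 = 0.00121. Swamee-Jain: f = 0.25/(log₁₀[0.00121/3.7 + 5.74/6.824e+05^0.9])² = 0.25/(log₁₀[0.000327 + 3.22e-05])² = 0.25/(-3.444)² = 0.02108.
Darcy-Weisbach: ΔP = f(L/D)(ρV²/2) = 0.02108·(166/0.0454)·(996·4.255²/2) = 0.02108·3656·9018 = 6.95e+05 Pa.
Head loss h_f = ΔP/(ρg) = 6.95e+05/(996·9.81) = 71.1 m.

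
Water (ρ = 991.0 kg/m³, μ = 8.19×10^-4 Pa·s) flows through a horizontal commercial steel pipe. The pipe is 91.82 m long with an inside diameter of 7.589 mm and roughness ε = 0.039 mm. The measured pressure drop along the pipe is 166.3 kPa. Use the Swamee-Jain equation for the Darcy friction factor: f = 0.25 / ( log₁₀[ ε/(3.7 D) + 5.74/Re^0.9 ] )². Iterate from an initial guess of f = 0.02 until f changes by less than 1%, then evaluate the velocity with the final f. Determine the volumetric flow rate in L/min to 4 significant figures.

Rearranging Darcy-Weisbach: V = √(2·ΔP·D/(f·L·ρ)). With ε/D = 3.9e-05/0.007589 = 0.00514, iterate starting from f = 0.02:
  f = 0.02 → V = √(2·1.663e+05·0.007589/(0.02·91.82·991)) = 1.178 m/s; Re = ρVD/μ = 1.081e+04; f → 0.03805
  f = 0.03805 → V = 0.8539 m/s; Re = 7841; f → 0.04009
  f = 0.04009 → V = 0.8318 m/s; Re = 7638; f → 0.04028
Converged (Δf/f < 1%). With the final f = 0.04028: V = √(2·1.663e+05·0.007589/(0.04028·91.82·991)) = 0.8299 m/s.
Q = V·A = 0.8299·(π/4·0.007589²) = 3.754e-05 m³/s = 2.252 L/min.

Q ≈ 2.252 L/min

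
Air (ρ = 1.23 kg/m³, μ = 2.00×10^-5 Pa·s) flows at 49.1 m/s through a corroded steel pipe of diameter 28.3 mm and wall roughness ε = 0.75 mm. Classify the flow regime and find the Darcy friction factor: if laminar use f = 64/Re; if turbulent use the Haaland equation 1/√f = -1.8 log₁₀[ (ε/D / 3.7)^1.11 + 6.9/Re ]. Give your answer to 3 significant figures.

f ≈ 0.0548

Re = ρVD/μ = 1.23·49.1·0.0283/2e-05 = 8.546e+04.
Re > 4000 → turbulent. ε/D = 0.00075/0.0283 = 0.0265; Haaland: 1/√f = -1.8 log₁₀[0.00416 + 8.07e-05] = 4.271, so f = 0.05483.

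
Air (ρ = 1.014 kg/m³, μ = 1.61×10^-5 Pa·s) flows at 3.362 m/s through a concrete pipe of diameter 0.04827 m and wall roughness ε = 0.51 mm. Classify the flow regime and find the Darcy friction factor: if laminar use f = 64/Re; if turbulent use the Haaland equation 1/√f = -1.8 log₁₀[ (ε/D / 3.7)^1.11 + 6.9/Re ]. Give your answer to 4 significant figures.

Re = ρVD/μ = 1.014·3.362·0.04827/1.61e-05 = 1.022e+04.
Re > 4000 → turbulent. ε/D = 0.00051/0.04827 = 0.0106; Haaland: 1/√f = -1.8 log₁₀[0.0015 + 0.000675] = 4.793, so f = 0.04353.

f ≈ 0.04353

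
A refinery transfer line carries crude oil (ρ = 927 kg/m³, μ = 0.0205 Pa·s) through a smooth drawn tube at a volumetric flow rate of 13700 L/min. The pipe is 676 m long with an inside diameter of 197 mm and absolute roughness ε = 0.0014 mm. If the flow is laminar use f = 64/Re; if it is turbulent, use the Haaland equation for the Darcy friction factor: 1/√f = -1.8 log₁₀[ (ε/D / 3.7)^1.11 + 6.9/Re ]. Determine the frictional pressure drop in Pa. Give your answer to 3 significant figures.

Q = 13700 L/min = 13700/60000 = 0.2283 m³/s.
Cross-sectional area A = πD²/4 = π(0.197)²/4 = 0.03048 m²; mean velocity V = Q/A = 0.2283/0.03048 = 7.491 m/s.
Reynolds number Re = ρVD/μ = 927 · 7.491 · 0.197 / 0.0205 = 6.673e+04.
Re > 4000 → turbulent. Relative roughness ε/D = 1.4e-06/0.197 = 7.11e-06. Haaland: 1/√f = -1.8 log₁₀[(7.11e-06/3.7)^1.11 + 6.9/6.673e+04] = -1.8 log₁₀[4.51e-07 + 0.000103] = 7.17, so f = 0.01945.
Darcy-Weisbach: ΔP = f(L/D)(ρV²/2) = 0.01945·(676/0.197)·(927·7.491²/2) = 0.01945·3431·2.601e+04 = 1.736e+06 Pa.

ΔP ≈ 1.74×10^6 Pa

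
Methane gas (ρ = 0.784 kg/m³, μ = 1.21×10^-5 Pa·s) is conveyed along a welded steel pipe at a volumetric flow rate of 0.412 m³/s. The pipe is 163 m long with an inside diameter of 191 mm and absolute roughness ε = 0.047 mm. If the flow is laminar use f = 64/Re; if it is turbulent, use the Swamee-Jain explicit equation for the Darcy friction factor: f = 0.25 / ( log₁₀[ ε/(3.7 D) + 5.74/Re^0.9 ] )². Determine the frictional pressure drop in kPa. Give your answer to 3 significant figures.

Cross-sectional area A = πD²/4 = π(0.191)²/4 = 0.02865 m²; mean velocity V = Q/A = 0.412/0.02865 = 14.38 m/s.
Reynolds number Re = ρVD/μ = 0.784 · 14.38 · 0.191 / 1.21e-05 = 1.78e+05.
Re > 4000 → turbulent. Relative roughness ε/D = 4.7e-05/0.191 = 0.000246. Swamee-Jain: f = 0.25/(log₁₀[0.000246/3.7 + 5.74/1.78e+05^0.9])² = 0.25/(log₁₀[6.65e-05 + 0.000108])² = 0.25/(-3.758)² = 0.0177.
Darcy-Weisbach: ΔP = f(L/D)(ρV²/2) = 0.0177·(163/0.191)·(0.784·14.38²/2) = 0.0177·853.4·81.05 = 1224 Pa.
ΔP = 1224 Pa = 1.22 kPa.

ΔP ≈ 1.22 kPa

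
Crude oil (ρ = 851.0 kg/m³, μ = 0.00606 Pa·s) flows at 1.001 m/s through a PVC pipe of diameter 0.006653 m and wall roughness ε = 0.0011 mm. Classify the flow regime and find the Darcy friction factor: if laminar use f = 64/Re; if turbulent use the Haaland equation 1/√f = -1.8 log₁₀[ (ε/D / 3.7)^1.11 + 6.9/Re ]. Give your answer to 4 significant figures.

Re = ρVD/μ = 851·1.001·0.006653/0.00606 = 935.2.
Re < 2300 → laminar, so f = 64/Re = 0.06843 (roughness is irrelevant in laminar flow).

f ≈ 0.06843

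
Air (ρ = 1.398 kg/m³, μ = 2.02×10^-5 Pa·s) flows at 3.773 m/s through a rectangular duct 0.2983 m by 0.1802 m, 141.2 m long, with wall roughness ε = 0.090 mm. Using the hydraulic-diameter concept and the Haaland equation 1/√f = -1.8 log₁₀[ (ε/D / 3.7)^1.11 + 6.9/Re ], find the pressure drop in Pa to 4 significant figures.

ΔP ≈ 133.4 Pa

Hydraulic diameter D_h = 4A/P = 4·(0.2983·0.1802)/(2·(0.2983+0.1802)) = 0.215/0.957 = 0.2247 m.
Re = ρVD_h/μ = 1.398·3.773·0.2247/2.02e-05 = 5.867e+04.
ε/D_h = 9e-05/0.2247 = 0.000401; Haaland gives 1/√f = -1.8 log₁₀[3.97e-05+0.000118] = 6.846, so f = 0.02134.
ΔP = f(L/D_h)(ρV²/2) = 0.02134·141.2/0.2247·9.951 = 133.4 Pa.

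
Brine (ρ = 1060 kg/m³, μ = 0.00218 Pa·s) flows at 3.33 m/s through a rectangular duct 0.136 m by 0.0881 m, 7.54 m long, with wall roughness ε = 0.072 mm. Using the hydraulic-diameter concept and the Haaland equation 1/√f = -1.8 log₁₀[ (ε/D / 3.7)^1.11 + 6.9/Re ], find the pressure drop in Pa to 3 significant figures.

Hydraulic diameter D_h = 4A/P = 4·(0.136·0.0881)/(2·(0.136+0.0881)) = 0.04793/0.4482 = 0.1069 m.
Re = ρVD_h/μ = 1060·3.33·0.1069/0.00218 = 1.731e+05.
ε/D_h = 7.2e-05/0.1069 = 0.000673; Haaland gives 1/√f = -1.8 log₁₀[7.06e-05+3.99e-05] = 7.122, so f = 0.01971.
ΔP = f(L/D_h)(ρV²/2) = 0.01971·7.54/0.1069·5877 = 8169 Pa.

ΔP ≈ 8170 Pa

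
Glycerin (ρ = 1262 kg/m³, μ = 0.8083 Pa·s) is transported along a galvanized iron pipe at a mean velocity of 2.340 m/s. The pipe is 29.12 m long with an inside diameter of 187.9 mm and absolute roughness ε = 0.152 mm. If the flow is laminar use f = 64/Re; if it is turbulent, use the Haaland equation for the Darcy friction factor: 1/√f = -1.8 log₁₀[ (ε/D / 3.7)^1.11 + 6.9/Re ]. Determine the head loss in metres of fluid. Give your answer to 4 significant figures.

Reynolds number Re = ρVD/μ = 1262 · 2.34 · 0.1879 / 0.808 = 686.5.
Re < 2300 → laminar flow, so f = 64/Re = 64/686.5 = 0.09323 (the turbulent correlation is not needed).
Darcy-Weisbach: ΔP = f(L/D)(ρV²/2) = 0.09323·(29.12/0.1879)·(1262·2.34²/2) = 0.09323·155·3455 = 4.992e+04 Pa.
Head loss h_f = ΔP/(ρg) = 4.992e+04/(1262·9.81) = 4.032 m.

h_f ≈ 4.032 m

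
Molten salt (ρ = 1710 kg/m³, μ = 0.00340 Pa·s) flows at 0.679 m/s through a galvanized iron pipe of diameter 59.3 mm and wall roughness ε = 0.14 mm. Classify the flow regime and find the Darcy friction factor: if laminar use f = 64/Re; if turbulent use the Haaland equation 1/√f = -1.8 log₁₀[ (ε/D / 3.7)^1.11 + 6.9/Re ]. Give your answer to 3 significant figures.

Re = ρVD/μ = 1710·0.679·0.0593/0.0034 = 2.025e+04.
Re > 4000 → turbulent. ε/D = 0.00014/0.0593 = 0.00236; Haaland: 1/√f = -1.8 log₁₀[0.000284 + 0.000341] = 5.768, so f = 0.03006.

f ≈ 0.0301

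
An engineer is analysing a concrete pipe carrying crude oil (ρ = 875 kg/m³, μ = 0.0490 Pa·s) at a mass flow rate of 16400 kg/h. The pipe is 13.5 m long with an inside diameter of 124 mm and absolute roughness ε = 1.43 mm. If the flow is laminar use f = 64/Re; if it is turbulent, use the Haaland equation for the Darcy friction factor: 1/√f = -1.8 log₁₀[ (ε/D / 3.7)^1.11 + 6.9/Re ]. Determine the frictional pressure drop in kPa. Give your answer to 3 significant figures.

ΔP ≈ 0.594 kPa

ṁ = 16400 kg/h = 16400/3600 = 4.556 kg/s.
A = πD²/4 = π(0.124)²/4 = 0.01208 m²; mean velocity V = ṁ/(ρA) = 4.556/(875 · 0.01208) = 0.4311 m/s.
Reynolds number Re = ρVD/μ = 875 · 0.4311 · 0.124 / 0.049 = 954.6.
Re < 2300 → laminar flow, so f = 64/Re = 64/954.6 = 0.06704 (the turbulent correlation is not needed).
Darcy-Weisbach: ΔP = f(L/D)(ρV²/2) = 0.06704·(13.5/0.124)·(875·0.4311²/2) = 0.06704·108.9·81.32 = 593.5 Pa.
ΔP = 593.5 Pa = 0.594 kPa.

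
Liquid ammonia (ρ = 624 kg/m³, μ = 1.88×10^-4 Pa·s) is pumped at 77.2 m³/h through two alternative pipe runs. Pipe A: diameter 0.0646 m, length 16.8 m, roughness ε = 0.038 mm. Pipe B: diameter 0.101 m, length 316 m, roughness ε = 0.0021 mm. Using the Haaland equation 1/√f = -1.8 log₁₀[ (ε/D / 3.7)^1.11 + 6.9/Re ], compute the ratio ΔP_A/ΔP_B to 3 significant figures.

Pipe A: V = Q/A = 0.02144/0.003278 = 6.543 m/s; Re = 1.403e+06; ε/D = 0.000588; Haaland → f = 0.01764; ΔP_A = f(L/D)(ρV²/2) = 6.128e+04 Pa.
Pipe B: V = Q/A = 0.02144/0.008012 = 2.677 m/s; Re = 8.973e+05; ε/D = 2.08e-05; Haaland → f = 0.01216; ΔP_B = f(L/D)(ρV²/2) = 8.506e+04 Pa.
ΔP_A/ΔP_B = 6.128e+04/8.506e+04 = 0.720.

ΔP_A/ΔP_B ≈ 0.720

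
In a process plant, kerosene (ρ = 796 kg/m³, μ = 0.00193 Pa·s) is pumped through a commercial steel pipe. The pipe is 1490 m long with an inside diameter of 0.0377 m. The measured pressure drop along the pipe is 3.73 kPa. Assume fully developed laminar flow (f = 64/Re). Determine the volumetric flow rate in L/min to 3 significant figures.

For laminar flow, f = 64/Re with Re = ρVD/μ, so Darcy-Weisbach reduces to ΔP = 32μLV/D². Solving for V: V = ΔP·D²/(32μL) = 3730·(0.0377)²/(32·0.00193·1490) = 0.05761 m/s.
Check: Re = ρVD/μ = 796·0.05761·0.0377/0.00193 = 895.8 < 2300, so the laminar assumption holds.
Q = V·A = 0.05761·(π/4·0.0377²) = 6.431e-05 m³/s = 3.86 L/min.

Q ≈ 3.86 L/min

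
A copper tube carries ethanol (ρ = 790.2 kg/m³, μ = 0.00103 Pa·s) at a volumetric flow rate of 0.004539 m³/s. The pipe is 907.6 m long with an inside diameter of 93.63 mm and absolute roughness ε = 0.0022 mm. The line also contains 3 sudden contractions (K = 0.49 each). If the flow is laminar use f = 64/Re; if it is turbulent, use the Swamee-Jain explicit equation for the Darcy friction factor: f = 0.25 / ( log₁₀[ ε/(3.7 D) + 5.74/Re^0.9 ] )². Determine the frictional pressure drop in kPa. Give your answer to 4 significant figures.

Cross-sectional area A = πD²/4 = π(0.09363)²/4 = 0.006885 m²; mean velocity V = Q/A = 0.004539/0.006885 = 0.6592 m/s.
Reynolds number Re = ρVD/μ = 790.2 · 0.6592 · 0.09363 / 0.00103 = 4.735e+04.
Re > 4000 → turbulent. Relative roughness ε/D = 2.2e-06/0.09363 = 2.35e-05. Swamee-Jain: f = 0.25/(log₁₀[2.35e-05/3.7 + 5.74/4.735e+04^0.9])² = 0.25/(log₁₀[6.35e-06 + 0.000356])² = 0.25/(-3.441)² = 0.02111.
Total minor-loss coefficient ΣK = 3·0.49 = 1.47.
ΔP = [f·L/D + ΣK]·(ρV²/2) = [0.02111·907.6/0.09363 + 1.47]·(790.2·0.6592²/2) = [204.6 + 1.47]·171.7 = 3.539e+04 Pa.
ΔP = 3.539e+04 Pa = 35.39 kPa.

ΔP ≈ 35.39 kPa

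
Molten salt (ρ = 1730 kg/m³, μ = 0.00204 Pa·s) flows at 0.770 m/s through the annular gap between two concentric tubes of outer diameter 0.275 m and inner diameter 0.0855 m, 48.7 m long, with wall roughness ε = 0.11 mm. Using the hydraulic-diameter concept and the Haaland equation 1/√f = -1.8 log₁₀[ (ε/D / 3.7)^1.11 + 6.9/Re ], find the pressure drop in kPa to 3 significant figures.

Hydraulic diameter D_h = 4A/P = D_o - D_i = 0.275 - 0.0855 = 0.1895 m.
Re = ρVD_h/μ = 1730·0.77·0.1895/0.00204 = 1.237e+05.
ε/D_h = 0.00011/0.1895 = 0.00058; Haaland gives 1/√f = -1.8 log₁₀[5.99e-05+5.58e-05] = 7.087, so f = 0.01991.
ΔP = f(L/D_h)(ρV²/2) = 0.01991·48.7/0.1895·512.9 = 2624 Pa.
ΔP = 2.62 kPa.

ΔP ≈ 2.62 kPa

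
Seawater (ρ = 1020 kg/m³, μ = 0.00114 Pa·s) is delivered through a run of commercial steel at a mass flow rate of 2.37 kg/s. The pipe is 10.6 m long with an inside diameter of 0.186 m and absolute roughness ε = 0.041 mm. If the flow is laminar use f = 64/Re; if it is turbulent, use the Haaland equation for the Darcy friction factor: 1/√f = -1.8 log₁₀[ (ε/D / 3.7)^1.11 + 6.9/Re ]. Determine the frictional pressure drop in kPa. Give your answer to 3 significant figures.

A = πD²/4 = π(0.186)²/4 = 0.02717 m²; mean velocity V = ṁ/(ρA) = 2.37/(1020 · 0.02717) = 0.08551 m/s.
Reynolds number Re = ρVD/μ = 1020 · 0.08551 · 0.186 / 0.00114 = 1.423e+04.
Re > 4000 → turbulent. Relative roughness ε/D = 4.1e-05/0.186 = 0.00022. Haaland: 1/√f = -1.8 log₁₀[(0.00022/3.7)^1.11 + 6.9/1.423e+04] = -1.8 log₁₀[2.04e-05 + 0.000485] = 5.934, so f = 0.0284.
Darcy-Weisbach: ΔP = f(L/D)(ρV²/2) = 0.0284·(10.6/0.186)·(1020·0.08551²/2) = 0.0284·56.99·3.729 = 6.037 Pa.
ΔP = 6.037 Pa = 0.00604 kPa.

ΔP ≈ 0.00604 kPa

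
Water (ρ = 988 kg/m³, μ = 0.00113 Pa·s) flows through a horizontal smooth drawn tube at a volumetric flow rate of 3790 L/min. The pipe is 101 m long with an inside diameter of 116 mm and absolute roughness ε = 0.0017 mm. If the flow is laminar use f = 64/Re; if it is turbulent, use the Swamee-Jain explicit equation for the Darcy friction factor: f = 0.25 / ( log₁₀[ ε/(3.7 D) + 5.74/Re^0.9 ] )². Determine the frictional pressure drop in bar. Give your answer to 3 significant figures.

Q = 3790 L/min = 3790/60000 = 0.06317 m³/s.
Cross-sectional area A = πD²/4 = π(0.116)²/4 = 0.01057 m²; mean velocity V = Q/A = 0.06317/0.01057 = 5.977 m/s.
Reynolds number Re = ρVD/μ = 988 · 5.977 · 0.116 / 0.00113 = 6.062e+05.
Re > 4000 → turbulent. Relative roughness ε/D = 1.7e-06/0.116 = 1.47e-05. Swamee-Jain: f = 0.25/(log₁₀[1.47e-05/3.7 + 5.74/6.062e+05^0.9])² = 0.25/(log₁₀[3.96e-06 + 3.59e-05])² = 0.25/(-4.4)² = 0.01291.
Darcy-Weisbach: ΔP = f(L/D)(ρV²/2) = 0.01291·(101/0.116)·(988·5.977²/2) = 0.01291·870.7·1.765e+04 = 1.984e+05 Pa.
ΔP = 1.984e+05 Pa = 1.98 bar.

ΔP ≈ 1.98 bar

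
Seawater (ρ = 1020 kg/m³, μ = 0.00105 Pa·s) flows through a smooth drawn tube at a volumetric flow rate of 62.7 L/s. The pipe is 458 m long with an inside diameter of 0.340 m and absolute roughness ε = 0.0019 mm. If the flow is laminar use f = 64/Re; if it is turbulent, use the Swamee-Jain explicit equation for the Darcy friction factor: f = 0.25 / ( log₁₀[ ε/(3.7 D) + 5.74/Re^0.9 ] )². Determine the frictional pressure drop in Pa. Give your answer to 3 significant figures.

Q = 62.7 L/s = 62.7/1000 = 0.0627 m³/s.
Cross-sectional area A = πD²/4 = π(0.34)²/4 = 0.09079 m²; mean velocity V = Q/A = 0.0627/0.09079 = 0.6906 m/s.
Reynolds number Re = ρVD/μ = 1020 · 0.6906 · 0.34 / 0.00105 = 2.281e+05.
Re > 4000 → turbulent. Relative roughness ε/D = 1.9e-06/0.34 = 5.59e-06. Swamee-Jain: f = 0.25/(log₁₀[5.59e-06/3.7 + 5.74/2.281e+05^0.9])² = 0.25/(log₁₀[1.51e-06 + 8.64e-05])² = 0.25/(-4.056)² = 0.0152.
Darcy-Weisbach: ΔP = f(L/D)(ρV²/2) = 0.0152·(458/0.34)·(1020·0.6906²/2) = 0.0152·1347·243.2 = 4979 Pa.

ΔP ≈ 4980 Pa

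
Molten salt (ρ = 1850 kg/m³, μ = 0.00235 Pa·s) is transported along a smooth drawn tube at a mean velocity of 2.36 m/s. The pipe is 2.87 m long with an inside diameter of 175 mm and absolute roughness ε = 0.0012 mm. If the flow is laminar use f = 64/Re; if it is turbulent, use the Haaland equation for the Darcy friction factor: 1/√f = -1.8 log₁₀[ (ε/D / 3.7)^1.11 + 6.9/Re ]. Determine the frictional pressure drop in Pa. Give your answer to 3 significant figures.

ΔP ≈ 1200 Pa

Reynolds number Re = ρVD/μ = 1850 · 2.36 · 0.175 / 0.00235 = 3.251e+05.
Re > 4000 → turbulent. Relative roughness ε/D = 1.2e-06/0.175 = 6.86e-06. Haaland: 1/√f = -1.8 log₁₀[(6.86e-06/3.7)^1.11 + 6.9/3.251e+05] = -1.8 log₁₀[4.34e-07 + 2.12e-05] = 8.396, so f = 0.01419.
Darcy-Weisbach: ΔP = f(L/D)(ρV²/2) = 0.01419·(2.87/0.175)·(1850·2.36²/2) = 0.01419·16.4·5152 = 1199 Pa.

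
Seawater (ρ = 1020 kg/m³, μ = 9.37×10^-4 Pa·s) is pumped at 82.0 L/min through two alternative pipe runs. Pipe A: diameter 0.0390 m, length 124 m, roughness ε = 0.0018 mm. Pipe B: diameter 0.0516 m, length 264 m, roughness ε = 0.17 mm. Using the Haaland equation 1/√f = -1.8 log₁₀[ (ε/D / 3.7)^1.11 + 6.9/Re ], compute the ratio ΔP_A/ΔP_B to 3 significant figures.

ΔP_A/ΔP_B ≈ 1.34

Pipe A: V = Q/A = 0.001367/0.001195 = 1.144 m/s; Re = 4.857e+04; ε/D = 4.62e-05; Haaland → f = 0.02097; ΔP_A = f(L/D)(ρV²/2) = 4.45e+04 Pa.
Pipe B: V = Q/A = 0.001367/0.002091 = 0.6535 m/s; Re = 3.671e+04; ε/D = 0.00329; Haaland → f = 0.02972; ΔP_B = f(L/D)(ρV²/2) = 3.312e+04 Pa.
ΔP_A/ΔP_B = 4.45e+04/3.312e+04 = 1.34.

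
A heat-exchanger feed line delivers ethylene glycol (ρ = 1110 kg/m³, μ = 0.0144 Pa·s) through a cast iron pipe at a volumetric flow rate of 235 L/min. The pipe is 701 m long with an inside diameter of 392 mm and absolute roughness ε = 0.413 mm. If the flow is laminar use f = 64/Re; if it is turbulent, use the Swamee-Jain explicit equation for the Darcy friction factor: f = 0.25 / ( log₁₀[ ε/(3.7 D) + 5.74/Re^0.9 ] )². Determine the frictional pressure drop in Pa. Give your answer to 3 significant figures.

ΔP ≈ 68.2 Pa

Q = 235 L/min = 235/60000 = 0.003917 m³/s.
Cross-sectional area A = πD²/4 = π(0.392)²/4 = 0.1207 m²; mean velocity V = Q/A = 0.003917/0.1207 = 0.03245 m/s.
Reynolds number Re = ρVD/μ = 1110 · 0.03245 · 0.392 / 0.0144 = 980.6.
Re < 2300 → laminar flow, so f = 64/Re = 64/980.6 = 0.06526 (the turbulent correlation is not needed).
Darcy-Weisbach: ΔP = f(L/D)(ρV²/2) = 0.06526·(701/0.392)·(1110·0.03245²/2) = 0.06526·1788·0.5845 = 68.22 Pa.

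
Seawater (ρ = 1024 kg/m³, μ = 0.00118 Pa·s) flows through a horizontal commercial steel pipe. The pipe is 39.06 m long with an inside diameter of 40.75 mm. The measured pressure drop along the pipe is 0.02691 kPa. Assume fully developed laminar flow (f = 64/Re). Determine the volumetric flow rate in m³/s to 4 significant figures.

Q ≈ 3.951×10^-5 m³/s

For laminar flow, f = 64/Re with Re = ρVD/μ, so Darcy-Weisbach reduces to ΔP = 32μLV/D². Solving for V: V = ΔP·D²/(32μL) = 26.91·(0.04075)²/(32·0.00118·39.06) = 0.0303 m/s.
Check: Re = ρVD/μ = 1024·0.0303·0.04075/0.00118 = 1071 < 2300, so the laminar assumption holds.
Q = V·A = 0.0303·(π/4·0.04075²) = 3.951e-05 m³/s = 3.951×10^-5 m³/s.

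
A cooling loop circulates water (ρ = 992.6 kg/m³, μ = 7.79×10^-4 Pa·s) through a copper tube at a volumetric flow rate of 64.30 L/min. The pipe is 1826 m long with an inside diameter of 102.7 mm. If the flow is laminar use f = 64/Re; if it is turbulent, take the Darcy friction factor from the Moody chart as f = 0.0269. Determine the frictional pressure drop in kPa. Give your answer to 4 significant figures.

ΔP ≈ 3.973 kPa

Q = 64.30 L/min = 64.30/60000 = 0.001072 m³/s.
Cross-sectional area A = πD²/4 = π(0.1027)²/4 = 0.008284 m²; mean velocity V = Q/A = 0.001072/0.008284 = 0.1294 m/s.
Reynolds number Re = ρVD/μ = 992.6 · 0.1294 · 0.1027 / 0.000779 = 1.693e+04.
Re > 4000 → turbulent; use the Moody-chart value f = 0.0269.
Darcy-Weisbach: ΔP = f(L/D)(ρV²/2) = 0.0269·(1826/0.1027)·(992.6·0.1294²/2) = 0.0269·1.778e+04·8.306 = 3973 Pa.
ΔP = 3973 Pa = 3.973 kPa.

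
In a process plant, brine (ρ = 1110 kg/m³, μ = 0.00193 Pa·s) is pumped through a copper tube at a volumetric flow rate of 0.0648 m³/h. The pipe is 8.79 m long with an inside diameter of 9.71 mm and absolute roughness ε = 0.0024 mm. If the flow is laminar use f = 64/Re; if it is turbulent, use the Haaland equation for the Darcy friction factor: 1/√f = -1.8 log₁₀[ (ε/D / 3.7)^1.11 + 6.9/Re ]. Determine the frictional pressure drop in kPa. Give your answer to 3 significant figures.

ΔP ≈ 1.40 kPa

Q = 0.0648 m³/h = 0.0648/3600 = 1.8e-05 m³/s.
Cross-sectional area A = πD²/4 = π(0.00971)²/4 = 7.405e-05 m²; mean velocity V = Q/A = 1.8e-05/7.405e-05 = 0.2431 m/s.
Reynolds number Re = ρVD/μ = 1110 · 0.2431 · 0.00971 / 0.00193 = 1357.
Re < 2300 → laminar flow, so f = 64/Re = 64/1357 = 0.04715 (the turbulent correlation is not needed).
Darcy-Weisbach: ΔP = f(L/D)(ρV²/2) = 0.04715·(8.79/0.00971)·(1110·0.2431²/2) = 0.04715·905.3·32.79 = 1400 Pa.
ΔP = 1400 Pa = 1.40 kPa.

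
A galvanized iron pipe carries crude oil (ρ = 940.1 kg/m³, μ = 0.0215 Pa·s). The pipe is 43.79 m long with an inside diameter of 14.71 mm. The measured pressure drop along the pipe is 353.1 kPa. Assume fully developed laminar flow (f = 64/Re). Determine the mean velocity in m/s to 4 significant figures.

For laminar flow, f = 64/Re with Re = ρVD/μ, so Darcy-Weisbach reduces to ΔP = 32μLV/D². Solving for V: V = ΔP·D²/(32μL) = 3.531e+05·(0.01471)²/(32·0.0215·43.79) = 2.536 m/s.
Check: Re = ρVD/μ = 940.1·2.536·0.01471/0.0215 = 1631 < 2300, so the laminar assumption holds.

V ≈ 2.536 m/s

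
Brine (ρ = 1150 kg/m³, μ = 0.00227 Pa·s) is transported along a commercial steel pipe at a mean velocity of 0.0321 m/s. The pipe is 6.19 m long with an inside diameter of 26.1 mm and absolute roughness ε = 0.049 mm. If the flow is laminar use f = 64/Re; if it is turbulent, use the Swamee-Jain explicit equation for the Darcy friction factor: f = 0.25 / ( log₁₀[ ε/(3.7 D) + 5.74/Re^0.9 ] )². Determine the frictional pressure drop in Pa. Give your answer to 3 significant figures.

ΔP ≈ 21.2 Pa

Reynolds number Re = ρVD/μ = 1150 · 0.0321 · 0.0261 / 0.00227 = 424.4.
Re < 2300 → laminar flow, so f = 64/Re = 64/424.4 = 0.1508 (the turbulent correlation is not needed).
Darcy-Weisbach: ΔP = f(L/D)(ρV²/2) = 0.1508·(6.19/0.0261)·(1150·0.0321²/2) = 0.1508·237.2·0.5925 = 21.19 Pa.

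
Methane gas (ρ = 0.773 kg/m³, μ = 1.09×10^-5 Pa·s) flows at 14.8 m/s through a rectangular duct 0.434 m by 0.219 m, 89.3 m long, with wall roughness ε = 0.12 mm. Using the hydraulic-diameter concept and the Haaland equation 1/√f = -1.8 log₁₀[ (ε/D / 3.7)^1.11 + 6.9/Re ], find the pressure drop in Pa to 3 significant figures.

ΔP ≈ 455 Pa

Hydraulic diameter D_h = 4A/P = 4·(0.434·0.219)/(2·(0.434+0.219)) = 0.3802/1.306 = 0.2911 m.
Re = ρVD_h/μ = 0.773·14.8·0.2911/1.09e-05 = 3.055e+05.
ε/D_h = 0.00012/0.2911 = 0.000412; Haaland gives 1/√f = -1.8 log₁₀[4.09e-05+2.26e-05] = 7.555, so f = 0.01752.
ΔP = f(L/D_h)(ρV²/2) = 0.01752·89.3/0.2911·84.66 = 455 Pa.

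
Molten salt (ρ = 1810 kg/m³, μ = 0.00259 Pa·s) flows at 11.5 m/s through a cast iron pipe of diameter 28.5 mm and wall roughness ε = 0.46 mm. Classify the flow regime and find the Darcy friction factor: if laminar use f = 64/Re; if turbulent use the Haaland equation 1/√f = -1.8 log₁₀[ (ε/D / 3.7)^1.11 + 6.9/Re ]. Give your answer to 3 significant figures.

f ≈ 0.0452

Re = ρVD/μ = 1810·11.5·0.0285/0.00259 = 2.29e+05.
Re > 4000 → turbulent. ε/D = 0.00046/0.0285 = 0.0161; Haaland: 1/√f = -1.8 log₁₀[0.0024 + 3.01e-05] = 4.706, so f = 0.04515.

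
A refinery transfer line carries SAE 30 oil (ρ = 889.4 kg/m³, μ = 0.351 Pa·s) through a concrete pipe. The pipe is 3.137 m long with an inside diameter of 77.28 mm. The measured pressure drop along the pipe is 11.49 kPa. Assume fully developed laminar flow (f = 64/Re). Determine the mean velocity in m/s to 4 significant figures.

For laminar flow, f = 64/Re with Re = ρVD/μ, so Darcy-Weisbach reduces to ΔP = 32μLV/D². Solving for V: V = ΔP·D²/(32μL) = 1.149e+04·(0.07728)²/(32·0.351·3.137) = 1.948 m/s.
Check: Re = ρVD/μ = 889.4·1.948·0.07728/0.351 = 381.4 < 2300, so the laminar assumption holds.

V ≈ 1.948 m/s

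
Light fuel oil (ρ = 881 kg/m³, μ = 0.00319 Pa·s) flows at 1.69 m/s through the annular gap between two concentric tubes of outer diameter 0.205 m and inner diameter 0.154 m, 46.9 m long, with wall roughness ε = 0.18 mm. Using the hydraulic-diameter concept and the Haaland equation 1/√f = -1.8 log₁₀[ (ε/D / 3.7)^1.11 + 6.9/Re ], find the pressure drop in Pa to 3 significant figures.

Hydraulic diameter D_h = 4A/P = D_o - D_i = 0.205 - 0.154 = 0.051 m.
Re = ρVD_h/μ = 881·1.69·0.051/0.00319 = 2.38e+04.
ε/D_h = 0.00018/0.051 = 0.00353; Haaland gives 1/√f = -1.8 log₁₀[0.000444+0.00029] = 5.642, so f = 0.03141.
ΔP = f(L/D_h)(ρV²/2) = 0.03141·46.9/0.051·1258 = 3.635e+04 Pa.

ΔP ≈ 36300 Pa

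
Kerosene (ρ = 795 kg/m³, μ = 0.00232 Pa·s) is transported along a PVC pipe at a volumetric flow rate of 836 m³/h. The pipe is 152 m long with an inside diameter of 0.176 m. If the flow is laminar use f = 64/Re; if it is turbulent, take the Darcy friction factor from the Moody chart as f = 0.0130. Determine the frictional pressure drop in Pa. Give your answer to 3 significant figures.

Q = 836 m³/h = 836/3600 = 0.2322 m³/s.
Cross-sectional area A = πD²/4 = π(0.176)²/4 = 0.02433 m²; mean velocity V = Q/A = 0.2322/0.02433 = 9.545 m/s.
Reynolds number Re = ρVD/μ = 795 · 9.545 · 0.176 / 0.00232 = 5.757e+05.
Re > 4000 → turbulent; use the Moody-chart value f = 0.0130.
Darcy-Weisbach: ΔP = f(L/D)(ρV²/2) = 0.013·(152/0.176)·(795·9.545²/2) = 0.013·863.6·3.622e+04 = 4.066e+05 Pa.

ΔP ≈ 407000 Pa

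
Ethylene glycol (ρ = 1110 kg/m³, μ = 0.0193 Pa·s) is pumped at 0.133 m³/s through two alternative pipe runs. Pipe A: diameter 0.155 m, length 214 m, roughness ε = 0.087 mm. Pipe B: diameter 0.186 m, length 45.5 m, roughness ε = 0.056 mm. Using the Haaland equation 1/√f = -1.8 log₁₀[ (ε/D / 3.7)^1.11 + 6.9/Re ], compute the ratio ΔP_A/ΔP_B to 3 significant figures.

ΔP_A/ΔP_B ≈ 11.8

Pipe A: V = Q/A = 0.133/0.01887 = 7.049 m/s; Re = 6.283e+04; ε/D = 0.000561; Haaland → f = 0.02165; ΔP_A = f(L/D)(ρV²/2) = 8.24e+05 Pa.
Pipe B: V = Q/A = 0.133/0.02717 = 4.895 m/s; Re = 5.236e+04; ε/D = 0.000301; Haaland → f = 0.02144; ΔP_B = f(L/D)(ρV²/2) = 6.974e+04 Pa.
ΔP_A/ΔP_B = 8.24e+05/6.974e+04 = 11.8.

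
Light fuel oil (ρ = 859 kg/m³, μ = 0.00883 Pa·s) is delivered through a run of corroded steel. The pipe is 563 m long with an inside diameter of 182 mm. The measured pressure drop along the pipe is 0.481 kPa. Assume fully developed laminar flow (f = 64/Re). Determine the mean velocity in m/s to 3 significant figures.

V ≈ 0.100 m/s

For laminar flow, f = 64/Re with Re = ρVD/μ, so Darcy-Weisbach reduces to ΔP = 32μLV/D². Solving for V: V = ΔP·D²/(32μL) = 481·(0.182)²/(32·0.00883·563) = 0.1002 m/s.
Check: Re = ρVD/μ = 859·0.1002·0.182/0.00883 = 1773 < 2300, so the laminar assumption holds.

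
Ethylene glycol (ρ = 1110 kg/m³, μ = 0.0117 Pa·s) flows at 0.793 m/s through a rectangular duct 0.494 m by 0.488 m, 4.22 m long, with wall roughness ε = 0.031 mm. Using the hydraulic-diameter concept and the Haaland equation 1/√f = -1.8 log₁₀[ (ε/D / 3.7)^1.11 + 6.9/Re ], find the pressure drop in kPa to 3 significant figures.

ΔP ≈ 0.0670 kPa

Hydraulic diameter D_h = 4A/P = 4·(0.494·0.488)/(2·(0.494+0.488)) = 0.9643/1.964 = 0.491 m.
Re = ρVD_h/μ = 1110·0.793·0.491/0.0117 = 3.694e+04.
ε/D_h = 3.1e-05/0.491 = 6.31e-05; Haaland gives 1/√f = -1.8 log₁₀[5.1e-06+0.000187] = 6.69, so f = 0.02234.
ΔP = f(L/D_h)(ρV²/2) = 0.02234·4.22/0.491·349 = 67.02 Pa.
ΔP = 0.0670 kPa.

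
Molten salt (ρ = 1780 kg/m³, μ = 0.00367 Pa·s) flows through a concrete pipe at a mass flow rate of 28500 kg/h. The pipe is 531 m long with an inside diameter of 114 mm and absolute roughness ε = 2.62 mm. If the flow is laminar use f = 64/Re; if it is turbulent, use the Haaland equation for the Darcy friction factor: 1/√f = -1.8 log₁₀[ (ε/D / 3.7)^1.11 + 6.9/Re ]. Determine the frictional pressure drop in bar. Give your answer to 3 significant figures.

ΔP ≈ 0.416 bar

ṁ = 28500 kg/h = 28500/3600 = 7.917 kg/s.
A = πD²/4 = π(0.114)²/4 = 0.01021 m²; mean velocity V = ṁ/(ρA) = 7.917/(1780 · 0.01021) = 0.4357 m/s.
Reynolds number Re = ρVD/μ = 1780 · 0.4357 · 0.114 / 0.00367 = 2.409e+04.
Re > 4000 → turbulent. Relative roughness ε/D = 0.00262/0.114 = 0.023. Haaland: 1/√f = -1.8 log₁₀[(0.023/3.7)^1.11 + 6.9/2.409e+04] = -1.8 log₁₀[0.00355 + 0.000286] = 4.349, so f = 0.05288.
Darcy-Weisbach: ΔP = f(L/D)(ρV²/2) = 0.05288·(531/0.114)·(1780·0.4357²/2) = 0.05288·4658·169 = 4.162e+04 Pa.
ΔP = 4.162e+04 Pa = 0.416 bar.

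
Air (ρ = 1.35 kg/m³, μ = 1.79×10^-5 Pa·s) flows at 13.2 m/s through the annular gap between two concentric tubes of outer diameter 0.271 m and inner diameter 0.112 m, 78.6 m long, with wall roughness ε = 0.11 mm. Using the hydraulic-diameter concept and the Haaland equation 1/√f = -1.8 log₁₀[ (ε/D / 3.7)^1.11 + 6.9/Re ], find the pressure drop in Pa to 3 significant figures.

Hydraulic diameter D_h = 4A/P = D_o - D_i = 0.271 - 0.112 = 0.159 m.
Re = ρVD_h/μ = 1.35·13.2·0.159/1.79e-05 = 1.583e+05.
ε/D_h = 0.00011/0.159 = 0.000692; Haaland gives 1/√f = -1.8 log₁₀[7.27e-05+4.36e-05] = 7.082, so f = 0.01994.
ΔP = f(L/D_h)(ρV²/2) = 0.01994·78.6/0.159·117.6 = 1159 Pa.

ΔP ≈ 1160 Pa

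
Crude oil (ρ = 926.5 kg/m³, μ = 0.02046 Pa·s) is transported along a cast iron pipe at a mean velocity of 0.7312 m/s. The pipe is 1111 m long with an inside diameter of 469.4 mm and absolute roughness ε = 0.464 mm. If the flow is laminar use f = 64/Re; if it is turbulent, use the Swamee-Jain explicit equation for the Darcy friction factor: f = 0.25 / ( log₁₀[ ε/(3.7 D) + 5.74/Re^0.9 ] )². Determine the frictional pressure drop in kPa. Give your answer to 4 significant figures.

ΔP ≈ 17.33 kPa

Reynolds number Re = ρVD/μ = 926.5 · 0.7312 · 0.4694 / 0.0205 = 1.554e+04.
Re > 4000 → turbulent. Relative roughness ε/D = 0.000464/0.4694 = 0.000988. Swamee-Jain: f = 0.25/(log₁₀[0.000988/3.7 + 5.74/1.554e+04^0.9])² = 0.25/(log₁₀[0.000267 + 0.000969])² = 0.25/(-2.908)² = 0.02957.
Darcy-Weisbach: ΔP = f(L/D)(ρV²/2) = 0.02957·(1111/0.4694)·(926.5·0.7312²/2) = 0.02957·2367·247.7 = 1.733e+04 Pa.
ΔP = 1.733e+04 Pa = 17.33 kPa.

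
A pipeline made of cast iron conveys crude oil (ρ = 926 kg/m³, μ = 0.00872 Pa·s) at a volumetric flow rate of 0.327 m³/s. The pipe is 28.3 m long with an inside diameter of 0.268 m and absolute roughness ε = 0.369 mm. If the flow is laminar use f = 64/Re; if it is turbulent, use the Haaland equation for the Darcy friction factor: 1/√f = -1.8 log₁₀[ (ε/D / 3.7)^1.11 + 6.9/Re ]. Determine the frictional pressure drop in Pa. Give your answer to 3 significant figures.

Cross-sectional area A = πD²/4 = π(0.268)²/4 = 0.05641 m²; mean velocity V = Q/A = 0.327/0.05641 = 5.797 m/s.
Reynolds number Re = ρVD/μ = 926 · 5.797 · 0.268 / 0.00872 = 1.65e+05.
Re > 4000 → turbulent. Relative roughness ε/D = 0.000369/0.268 = 0.00138. Haaland: 1/√f = -1.8 log₁₀[(0.00138/3.7)^1.11 + 6.9/1.65e+05] = -1.8 log₁₀[0.000156 + 4.18e-05] = 6.666, so f = 0.0225.
Darcy-Weisbach: ΔP = f(L/D)(ρV²/2) = 0.0225·(28.3/0.268)·(926·5.797²/2) = 0.0225·105.6·1.556e+04 = 3.697e+04 Pa.

ΔP ≈ 37000 Pa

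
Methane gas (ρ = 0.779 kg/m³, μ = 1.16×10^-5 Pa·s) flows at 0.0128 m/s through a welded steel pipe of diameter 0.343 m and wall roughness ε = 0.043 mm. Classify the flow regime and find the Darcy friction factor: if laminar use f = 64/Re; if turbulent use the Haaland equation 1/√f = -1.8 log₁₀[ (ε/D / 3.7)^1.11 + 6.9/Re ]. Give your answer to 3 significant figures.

f ≈ 0.217

Re = ρVD/μ = 0.779·0.0128·0.343/1.16e-05 = 294.8.
Re < 2300 → laminar, so f = 64/Re = 0.2171 (roughness is irrelevant in laminar flow).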